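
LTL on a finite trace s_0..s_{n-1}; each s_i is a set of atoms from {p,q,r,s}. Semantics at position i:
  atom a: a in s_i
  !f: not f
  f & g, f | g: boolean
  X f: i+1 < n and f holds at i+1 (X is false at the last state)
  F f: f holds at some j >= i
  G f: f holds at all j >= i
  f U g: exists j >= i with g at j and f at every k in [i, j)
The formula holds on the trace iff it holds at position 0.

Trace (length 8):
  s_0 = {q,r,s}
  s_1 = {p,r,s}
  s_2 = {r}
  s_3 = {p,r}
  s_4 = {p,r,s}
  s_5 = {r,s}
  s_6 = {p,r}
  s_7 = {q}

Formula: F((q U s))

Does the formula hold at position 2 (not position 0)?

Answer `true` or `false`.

s_0={q,r,s}: F((q U s))=True (q U s)=True q=True s=True
s_1={p,r,s}: F((q U s))=True (q U s)=True q=False s=True
s_2={r}: F((q U s))=True (q U s)=False q=False s=False
s_3={p,r}: F((q U s))=True (q U s)=False q=False s=False
s_4={p,r,s}: F((q U s))=True (q U s)=True q=False s=True
s_5={r,s}: F((q U s))=True (q U s)=True q=False s=True
s_6={p,r}: F((q U s))=False (q U s)=False q=False s=False
s_7={q}: F((q U s))=False (q U s)=False q=True s=False
Evaluating at position 2: result = True

Answer: true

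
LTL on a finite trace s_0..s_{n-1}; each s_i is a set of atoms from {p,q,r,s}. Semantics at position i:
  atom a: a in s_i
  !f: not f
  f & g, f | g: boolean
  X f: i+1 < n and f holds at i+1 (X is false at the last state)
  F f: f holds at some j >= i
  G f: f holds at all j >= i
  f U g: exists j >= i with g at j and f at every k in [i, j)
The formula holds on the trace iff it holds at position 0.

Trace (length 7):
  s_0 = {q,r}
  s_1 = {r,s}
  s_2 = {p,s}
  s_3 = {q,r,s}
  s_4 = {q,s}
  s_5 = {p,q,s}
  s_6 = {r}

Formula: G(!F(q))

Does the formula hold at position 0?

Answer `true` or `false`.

s_0={q,r}: G(!F(q))=False !F(q)=False F(q)=True q=True
s_1={r,s}: G(!F(q))=False !F(q)=False F(q)=True q=False
s_2={p,s}: G(!F(q))=False !F(q)=False F(q)=True q=False
s_3={q,r,s}: G(!F(q))=False !F(q)=False F(q)=True q=True
s_4={q,s}: G(!F(q))=False !F(q)=False F(q)=True q=True
s_5={p,q,s}: G(!F(q))=False !F(q)=False F(q)=True q=True
s_6={r}: G(!F(q))=True !F(q)=True F(q)=False q=False

Answer: false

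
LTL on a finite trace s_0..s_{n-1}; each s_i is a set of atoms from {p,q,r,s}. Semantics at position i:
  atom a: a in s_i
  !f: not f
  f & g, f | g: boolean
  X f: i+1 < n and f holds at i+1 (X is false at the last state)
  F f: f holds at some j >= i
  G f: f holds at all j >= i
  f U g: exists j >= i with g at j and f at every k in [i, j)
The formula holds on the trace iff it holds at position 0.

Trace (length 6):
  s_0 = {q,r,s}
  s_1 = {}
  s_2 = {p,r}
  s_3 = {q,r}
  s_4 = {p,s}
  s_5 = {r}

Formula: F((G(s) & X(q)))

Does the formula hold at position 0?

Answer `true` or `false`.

s_0={q,r,s}: F((G(s) & X(q)))=False (G(s) & X(q))=False G(s)=False s=True X(q)=False q=True
s_1={}: F((G(s) & X(q)))=False (G(s) & X(q))=False G(s)=False s=False X(q)=False q=False
s_2={p,r}: F((G(s) & X(q)))=False (G(s) & X(q))=False G(s)=False s=False X(q)=True q=False
s_3={q,r}: F((G(s) & X(q)))=False (G(s) & X(q))=False G(s)=False s=False X(q)=False q=True
s_4={p,s}: F((G(s) & X(q)))=False (G(s) & X(q))=False G(s)=False s=True X(q)=False q=False
s_5={r}: F((G(s) & X(q)))=False (G(s) & X(q))=False G(s)=False s=False X(q)=False q=False

Answer: false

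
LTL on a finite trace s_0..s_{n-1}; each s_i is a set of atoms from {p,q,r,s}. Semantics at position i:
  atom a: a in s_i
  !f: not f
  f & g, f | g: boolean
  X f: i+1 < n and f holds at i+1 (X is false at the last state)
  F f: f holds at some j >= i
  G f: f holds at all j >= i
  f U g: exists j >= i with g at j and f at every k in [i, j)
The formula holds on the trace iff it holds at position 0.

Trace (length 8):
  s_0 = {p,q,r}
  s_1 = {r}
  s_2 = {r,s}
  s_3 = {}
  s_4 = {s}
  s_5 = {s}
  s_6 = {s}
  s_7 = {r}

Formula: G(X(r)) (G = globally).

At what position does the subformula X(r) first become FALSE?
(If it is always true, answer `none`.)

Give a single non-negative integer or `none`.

Answer: 2

Derivation:
s_0={p,q,r}: X(r)=True r=True
s_1={r}: X(r)=True r=True
s_2={r,s}: X(r)=False r=True
s_3={}: X(r)=False r=False
s_4={s}: X(r)=False r=False
s_5={s}: X(r)=False r=False
s_6={s}: X(r)=True r=False
s_7={r}: X(r)=False r=True
G(X(r)) holds globally = False
First violation at position 2.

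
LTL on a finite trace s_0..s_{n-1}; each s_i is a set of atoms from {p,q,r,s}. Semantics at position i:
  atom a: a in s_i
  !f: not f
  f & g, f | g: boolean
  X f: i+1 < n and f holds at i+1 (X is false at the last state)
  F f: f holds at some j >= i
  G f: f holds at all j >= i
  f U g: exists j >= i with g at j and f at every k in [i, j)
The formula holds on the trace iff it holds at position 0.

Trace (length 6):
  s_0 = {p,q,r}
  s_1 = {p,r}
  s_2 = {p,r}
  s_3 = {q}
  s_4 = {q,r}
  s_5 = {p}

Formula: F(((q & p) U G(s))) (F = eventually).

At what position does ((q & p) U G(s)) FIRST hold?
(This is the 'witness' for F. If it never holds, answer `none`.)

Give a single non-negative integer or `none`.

s_0={p,q,r}: ((q & p) U G(s))=False (q & p)=True q=True p=True G(s)=False s=False
s_1={p,r}: ((q & p) U G(s))=False (q & p)=False q=False p=True G(s)=False s=False
s_2={p,r}: ((q & p) U G(s))=False (q & p)=False q=False p=True G(s)=False s=False
s_3={q}: ((q & p) U G(s))=False (q & p)=False q=True p=False G(s)=False s=False
s_4={q,r}: ((q & p) U G(s))=False (q & p)=False q=True p=False G(s)=False s=False
s_5={p}: ((q & p) U G(s))=False (q & p)=False q=False p=True G(s)=False s=False
F(((q & p) U G(s))) does not hold (no witness exists).

Answer: none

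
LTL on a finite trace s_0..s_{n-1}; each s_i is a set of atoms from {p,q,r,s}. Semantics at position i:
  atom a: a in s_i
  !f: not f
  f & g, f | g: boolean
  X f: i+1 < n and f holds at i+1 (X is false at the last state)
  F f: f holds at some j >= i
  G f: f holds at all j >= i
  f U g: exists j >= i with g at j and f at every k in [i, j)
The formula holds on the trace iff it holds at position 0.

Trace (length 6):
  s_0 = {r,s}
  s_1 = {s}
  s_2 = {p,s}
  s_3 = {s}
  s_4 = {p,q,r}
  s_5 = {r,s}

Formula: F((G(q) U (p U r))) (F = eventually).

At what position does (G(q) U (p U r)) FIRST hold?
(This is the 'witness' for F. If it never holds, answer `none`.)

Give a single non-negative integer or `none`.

Answer: 0

Derivation:
s_0={r,s}: (G(q) U (p U r))=True G(q)=False q=False (p U r)=True p=False r=True
s_1={s}: (G(q) U (p U r))=False G(q)=False q=False (p U r)=False p=False r=False
s_2={p,s}: (G(q) U (p U r))=False G(q)=False q=False (p U r)=False p=True r=False
s_3={s}: (G(q) U (p U r))=False G(q)=False q=False (p U r)=False p=False r=False
s_4={p,q,r}: (G(q) U (p U r))=True G(q)=False q=True (p U r)=True p=True r=True
s_5={r,s}: (G(q) U (p U r))=True G(q)=False q=False (p U r)=True p=False r=True
F((G(q) U (p U r))) holds; first witness at position 0.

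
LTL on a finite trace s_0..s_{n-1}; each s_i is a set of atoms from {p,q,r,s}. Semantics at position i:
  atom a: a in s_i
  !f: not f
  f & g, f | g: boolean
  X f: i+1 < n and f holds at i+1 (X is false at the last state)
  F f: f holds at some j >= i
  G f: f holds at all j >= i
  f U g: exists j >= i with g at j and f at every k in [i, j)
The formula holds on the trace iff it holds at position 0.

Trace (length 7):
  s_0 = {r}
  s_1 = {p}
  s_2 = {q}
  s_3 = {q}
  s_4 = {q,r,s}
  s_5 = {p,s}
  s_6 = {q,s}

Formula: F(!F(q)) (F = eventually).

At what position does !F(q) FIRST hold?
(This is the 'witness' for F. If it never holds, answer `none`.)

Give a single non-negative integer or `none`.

s_0={r}: !F(q)=False F(q)=True q=False
s_1={p}: !F(q)=False F(q)=True q=False
s_2={q}: !F(q)=False F(q)=True q=True
s_3={q}: !F(q)=False F(q)=True q=True
s_4={q,r,s}: !F(q)=False F(q)=True q=True
s_5={p,s}: !F(q)=False F(q)=True q=False
s_6={q,s}: !F(q)=False F(q)=True q=True
F(!F(q)) does not hold (no witness exists).

Answer: none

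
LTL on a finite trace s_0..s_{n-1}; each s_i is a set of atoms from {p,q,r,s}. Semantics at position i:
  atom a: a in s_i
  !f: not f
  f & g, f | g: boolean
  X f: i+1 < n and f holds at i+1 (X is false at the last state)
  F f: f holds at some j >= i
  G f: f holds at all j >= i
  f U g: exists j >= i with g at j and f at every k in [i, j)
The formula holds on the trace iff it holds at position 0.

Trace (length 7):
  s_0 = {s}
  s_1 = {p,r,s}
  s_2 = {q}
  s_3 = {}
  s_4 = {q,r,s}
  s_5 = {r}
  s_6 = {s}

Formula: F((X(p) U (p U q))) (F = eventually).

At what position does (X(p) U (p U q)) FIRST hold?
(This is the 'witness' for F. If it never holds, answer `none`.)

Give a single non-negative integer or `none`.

Answer: 0

Derivation:
s_0={s}: (X(p) U (p U q))=True X(p)=True p=False (p U q)=False q=False
s_1={p,r,s}: (X(p) U (p U q))=True X(p)=False p=True (p U q)=True q=False
s_2={q}: (X(p) U (p U q))=True X(p)=False p=False (p U q)=True q=True
s_3={}: (X(p) U (p U q))=False X(p)=False p=False (p U q)=False q=False
s_4={q,r,s}: (X(p) U (p U q))=True X(p)=False p=False (p U q)=True q=True
s_5={r}: (X(p) U (p U q))=False X(p)=False p=False (p U q)=False q=False
s_6={s}: (X(p) U (p U q))=False X(p)=False p=False (p U q)=False q=False
F((X(p) U (p U q))) holds; first witness at position 0.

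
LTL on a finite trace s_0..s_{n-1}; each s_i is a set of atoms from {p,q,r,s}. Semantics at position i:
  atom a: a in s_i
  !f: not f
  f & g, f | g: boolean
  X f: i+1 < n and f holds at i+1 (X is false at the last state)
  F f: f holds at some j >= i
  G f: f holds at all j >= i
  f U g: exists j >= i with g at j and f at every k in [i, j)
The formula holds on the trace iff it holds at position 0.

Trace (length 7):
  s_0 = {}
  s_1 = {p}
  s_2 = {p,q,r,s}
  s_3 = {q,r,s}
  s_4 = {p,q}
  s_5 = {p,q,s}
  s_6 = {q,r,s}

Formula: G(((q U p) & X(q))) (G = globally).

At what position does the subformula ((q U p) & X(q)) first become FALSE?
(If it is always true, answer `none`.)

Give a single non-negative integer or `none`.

Answer: 0

Derivation:
s_0={}: ((q U p) & X(q))=False (q U p)=False q=False p=False X(q)=False
s_1={p}: ((q U p) & X(q))=True (q U p)=True q=False p=True X(q)=True
s_2={p,q,r,s}: ((q U p) & X(q))=True (q U p)=True q=True p=True X(q)=True
s_3={q,r,s}: ((q U p) & X(q))=True (q U p)=True q=True p=False X(q)=True
s_4={p,q}: ((q U p) & X(q))=True (q U p)=True q=True p=True X(q)=True
s_5={p,q,s}: ((q U p) & X(q))=True (q U p)=True q=True p=True X(q)=True
s_6={q,r,s}: ((q U p) & X(q))=False (q U p)=False q=True p=False X(q)=False
G(((q U p) & X(q))) holds globally = False
First violation at position 0.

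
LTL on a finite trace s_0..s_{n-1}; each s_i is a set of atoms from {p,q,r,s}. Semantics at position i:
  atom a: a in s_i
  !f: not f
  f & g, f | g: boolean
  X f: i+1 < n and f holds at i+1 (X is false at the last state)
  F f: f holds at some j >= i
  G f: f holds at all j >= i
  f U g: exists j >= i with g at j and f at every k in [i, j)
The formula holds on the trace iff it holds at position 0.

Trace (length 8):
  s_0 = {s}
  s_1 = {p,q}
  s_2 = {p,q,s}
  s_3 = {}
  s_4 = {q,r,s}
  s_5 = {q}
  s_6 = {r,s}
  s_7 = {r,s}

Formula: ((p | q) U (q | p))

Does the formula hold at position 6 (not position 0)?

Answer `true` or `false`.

Answer: false

Derivation:
s_0={s}: ((p | q) U (q | p))=False (p | q)=False p=False q=False (q | p)=False
s_1={p,q}: ((p | q) U (q | p))=True (p | q)=True p=True q=True (q | p)=True
s_2={p,q,s}: ((p | q) U (q | p))=True (p | q)=True p=True q=True (q | p)=True
s_3={}: ((p | q) U (q | p))=False (p | q)=False p=False q=False (q | p)=False
s_4={q,r,s}: ((p | q) U (q | p))=True (p | q)=True p=False q=True (q | p)=True
s_5={q}: ((p | q) U (q | p))=True (p | q)=True p=False q=True (q | p)=True
s_6={r,s}: ((p | q) U (q | p))=False (p | q)=False p=False q=False (q | p)=False
s_7={r,s}: ((p | q) U (q | p))=False (p | q)=False p=False q=False (q | p)=False
Evaluating at position 6: result = False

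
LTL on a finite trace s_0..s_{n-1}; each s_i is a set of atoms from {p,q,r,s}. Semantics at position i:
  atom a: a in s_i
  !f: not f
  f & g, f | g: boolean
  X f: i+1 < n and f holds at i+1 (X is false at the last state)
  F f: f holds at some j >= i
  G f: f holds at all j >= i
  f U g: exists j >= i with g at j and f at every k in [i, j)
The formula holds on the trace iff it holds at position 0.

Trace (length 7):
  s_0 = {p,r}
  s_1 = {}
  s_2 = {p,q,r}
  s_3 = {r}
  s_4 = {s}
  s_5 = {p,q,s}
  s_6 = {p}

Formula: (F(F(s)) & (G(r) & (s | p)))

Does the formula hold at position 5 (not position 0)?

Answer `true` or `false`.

s_0={p,r}: (F(F(s)) & (G(r) & (s | p)))=False F(F(s))=True F(s)=True s=False (G(r) & (s | p))=False G(r)=False r=True (s | p)=True p=True
s_1={}: (F(F(s)) & (G(r) & (s | p)))=False F(F(s))=True F(s)=True s=False (G(r) & (s | p))=False G(r)=False r=False (s | p)=False p=False
s_2={p,q,r}: (F(F(s)) & (G(r) & (s | p)))=False F(F(s))=True F(s)=True s=False (G(r) & (s | p))=False G(r)=False r=True (s | p)=True p=True
s_3={r}: (F(F(s)) & (G(r) & (s | p)))=False F(F(s))=True F(s)=True s=False (G(r) & (s | p))=False G(r)=False r=True (s | p)=False p=False
s_4={s}: (F(F(s)) & (G(r) & (s | p)))=False F(F(s))=True F(s)=True s=True (G(r) & (s | p))=False G(r)=False r=False (s | p)=True p=False
s_5={p,q,s}: (F(F(s)) & (G(r) & (s | p)))=False F(F(s))=True F(s)=True s=True (G(r) & (s | p))=False G(r)=False r=False (s | p)=True p=True
s_6={p}: (F(F(s)) & (G(r) & (s | p)))=False F(F(s))=False F(s)=False s=False (G(r) & (s | p))=False G(r)=False r=False (s | p)=True p=True
Evaluating at position 5: result = False

Answer: false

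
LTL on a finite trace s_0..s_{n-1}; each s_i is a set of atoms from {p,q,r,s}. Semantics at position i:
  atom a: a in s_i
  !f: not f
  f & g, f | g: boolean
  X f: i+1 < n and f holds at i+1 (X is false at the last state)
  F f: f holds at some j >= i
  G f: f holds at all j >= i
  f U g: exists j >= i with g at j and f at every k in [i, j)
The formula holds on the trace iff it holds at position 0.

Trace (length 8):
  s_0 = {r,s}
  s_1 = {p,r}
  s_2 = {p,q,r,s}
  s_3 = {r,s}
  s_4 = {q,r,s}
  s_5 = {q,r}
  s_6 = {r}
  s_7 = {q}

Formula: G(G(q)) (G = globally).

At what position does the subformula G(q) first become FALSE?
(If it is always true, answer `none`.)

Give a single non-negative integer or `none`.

Answer: 0

Derivation:
s_0={r,s}: G(q)=False q=False
s_1={p,r}: G(q)=False q=False
s_2={p,q,r,s}: G(q)=False q=True
s_3={r,s}: G(q)=False q=False
s_4={q,r,s}: G(q)=False q=True
s_5={q,r}: G(q)=False q=True
s_6={r}: G(q)=False q=False
s_7={q}: G(q)=True q=True
G(G(q)) holds globally = False
First violation at position 0.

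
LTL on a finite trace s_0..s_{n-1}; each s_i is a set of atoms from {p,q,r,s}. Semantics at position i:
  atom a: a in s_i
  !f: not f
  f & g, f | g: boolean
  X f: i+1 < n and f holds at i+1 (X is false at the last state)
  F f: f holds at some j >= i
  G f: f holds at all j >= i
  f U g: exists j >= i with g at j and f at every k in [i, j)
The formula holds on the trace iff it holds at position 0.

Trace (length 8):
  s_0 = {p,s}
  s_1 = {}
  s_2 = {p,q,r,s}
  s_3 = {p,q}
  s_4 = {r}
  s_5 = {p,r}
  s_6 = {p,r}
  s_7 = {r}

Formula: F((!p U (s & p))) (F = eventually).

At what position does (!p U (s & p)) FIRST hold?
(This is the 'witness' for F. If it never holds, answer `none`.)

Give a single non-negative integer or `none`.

Answer: 0

Derivation:
s_0={p,s}: (!p U (s & p))=True !p=False p=True (s & p)=True s=True
s_1={}: (!p U (s & p))=True !p=True p=False (s & p)=False s=False
s_2={p,q,r,s}: (!p U (s & p))=True !p=False p=True (s & p)=True s=True
s_3={p,q}: (!p U (s & p))=False !p=False p=True (s & p)=False s=False
s_4={r}: (!p U (s & p))=False !p=True p=False (s & p)=False s=False
s_5={p,r}: (!p U (s & p))=False !p=False p=True (s & p)=False s=False
s_6={p,r}: (!p U (s & p))=False !p=False p=True (s & p)=False s=False
s_7={r}: (!p U (s & p))=False !p=True p=False (s & p)=False s=False
F((!p U (s & p))) holds; first witness at position 0.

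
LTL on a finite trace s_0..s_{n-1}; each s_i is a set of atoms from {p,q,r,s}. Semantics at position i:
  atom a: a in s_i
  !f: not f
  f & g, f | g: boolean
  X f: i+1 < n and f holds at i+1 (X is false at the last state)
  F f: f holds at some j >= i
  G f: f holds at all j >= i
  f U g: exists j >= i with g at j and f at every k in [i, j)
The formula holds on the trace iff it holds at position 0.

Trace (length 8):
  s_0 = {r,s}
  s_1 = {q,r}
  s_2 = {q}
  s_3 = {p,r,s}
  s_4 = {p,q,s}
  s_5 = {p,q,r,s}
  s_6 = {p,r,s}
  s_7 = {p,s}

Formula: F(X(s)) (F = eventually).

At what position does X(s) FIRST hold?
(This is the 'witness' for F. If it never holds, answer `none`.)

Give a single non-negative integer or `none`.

s_0={r,s}: X(s)=False s=True
s_1={q,r}: X(s)=False s=False
s_2={q}: X(s)=True s=False
s_3={p,r,s}: X(s)=True s=True
s_4={p,q,s}: X(s)=True s=True
s_5={p,q,r,s}: X(s)=True s=True
s_6={p,r,s}: X(s)=True s=True
s_7={p,s}: X(s)=False s=True
F(X(s)) holds; first witness at position 2.

Answer: 2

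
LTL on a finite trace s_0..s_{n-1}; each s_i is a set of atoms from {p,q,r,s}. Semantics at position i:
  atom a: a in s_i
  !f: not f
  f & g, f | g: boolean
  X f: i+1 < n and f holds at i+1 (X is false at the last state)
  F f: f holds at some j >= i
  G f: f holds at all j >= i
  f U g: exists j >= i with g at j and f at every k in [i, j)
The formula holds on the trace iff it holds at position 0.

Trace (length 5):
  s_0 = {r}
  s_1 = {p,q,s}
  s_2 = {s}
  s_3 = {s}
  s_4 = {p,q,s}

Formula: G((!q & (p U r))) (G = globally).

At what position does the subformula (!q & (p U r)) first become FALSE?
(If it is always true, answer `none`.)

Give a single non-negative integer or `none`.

Answer: 1

Derivation:
s_0={r}: (!q & (p U r))=True !q=True q=False (p U r)=True p=False r=True
s_1={p,q,s}: (!q & (p U r))=False !q=False q=True (p U r)=False p=True r=False
s_2={s}: (!q & (p U r))=False !q=True q=False (p U r)=False p=False r=False
s_3={s}: (!q & (p U r))=False !q=True q=False (p U r)=False p=False r=False
s_4={p,q,s}: (!q & (p U r))=False !q=False q=True (p U r)=False p=True r=False
G((!q & (p U r))) holds globally = False
First violation at position 1.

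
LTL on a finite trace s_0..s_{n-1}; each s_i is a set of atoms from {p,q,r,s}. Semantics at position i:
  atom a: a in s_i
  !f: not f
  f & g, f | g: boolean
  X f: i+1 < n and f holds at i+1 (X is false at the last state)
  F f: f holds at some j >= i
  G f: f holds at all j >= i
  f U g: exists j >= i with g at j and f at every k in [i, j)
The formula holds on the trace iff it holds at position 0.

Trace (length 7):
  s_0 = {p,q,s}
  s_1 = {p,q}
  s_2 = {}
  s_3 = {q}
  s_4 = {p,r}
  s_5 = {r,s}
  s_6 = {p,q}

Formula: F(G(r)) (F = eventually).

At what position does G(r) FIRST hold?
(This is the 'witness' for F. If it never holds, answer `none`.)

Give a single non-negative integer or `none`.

Answer: none

Derivation:
s_0={p,q,s}: G(r)=False r=False
s_1={p,q}: G(r)=False r=False
s_2={}: G(r)=False r=False
s_3={q}: G(r)=False r=False
s_4={p,r}: G(r)=False r=True
s_5={r,s}: G(r)=False r=True
s_6={p,q}: G(r)=False r=False
F(G(r)) does not hold (no witness exists).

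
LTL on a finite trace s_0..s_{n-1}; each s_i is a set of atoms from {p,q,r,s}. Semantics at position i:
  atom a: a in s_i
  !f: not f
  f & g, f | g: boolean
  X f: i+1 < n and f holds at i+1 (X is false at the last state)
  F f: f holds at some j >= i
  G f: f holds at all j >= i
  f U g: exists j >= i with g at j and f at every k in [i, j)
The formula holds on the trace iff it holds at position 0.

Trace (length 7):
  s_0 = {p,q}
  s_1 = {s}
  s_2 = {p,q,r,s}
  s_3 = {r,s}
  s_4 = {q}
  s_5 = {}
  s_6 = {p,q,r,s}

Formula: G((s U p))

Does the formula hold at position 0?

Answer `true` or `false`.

s_0={p,q}: G((s U p))=False (s U p)=True s=False p=True
s_1={s}: G((s U p))=False (s U p)=True s=True p=False
s_2={p,q,r,s}: G((s U p))=False (s U p)=True s=True p=True
s_3={r,s}: G((s U p))=False (s U p)=False s=True p=False
s_4={q}: G((s U p))=False (s U p)=False s=False p=False
s_5={}: G((s U p))=False (s U p)=False s=False p=False
s_6={p,q,r,s}: G((s U p))=True (s U p)=True s=True p=True

Answer: false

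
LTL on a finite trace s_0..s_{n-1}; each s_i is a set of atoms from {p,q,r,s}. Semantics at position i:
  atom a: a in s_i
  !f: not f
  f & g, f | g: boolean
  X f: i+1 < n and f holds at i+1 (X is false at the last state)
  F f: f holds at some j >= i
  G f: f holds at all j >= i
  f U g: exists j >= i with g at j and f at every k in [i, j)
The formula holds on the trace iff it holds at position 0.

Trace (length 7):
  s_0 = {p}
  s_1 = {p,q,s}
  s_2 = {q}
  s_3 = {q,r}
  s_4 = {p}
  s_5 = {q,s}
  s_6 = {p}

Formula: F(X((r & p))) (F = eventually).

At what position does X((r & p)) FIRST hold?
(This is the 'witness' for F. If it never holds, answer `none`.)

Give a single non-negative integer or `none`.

s_0={p}: X((r & p))=False (r & p)=False r=False p=True
s_1={p,q,s}: X((r & p))=False (r & p)=False r=False p=True
s_2={q}: X((r & p))=False (r & p)=False r=False p=False
s_3={q,r}: X((r & p))=False (r & p)=False r=True p=False
s_4={p}: X((r & p))=False (r & p)=False r=False p=True
s_5={q,s}: X((r & p))=False (r & p)=False r=False p=False
s_6={p}: X((r & p))=False (r & p)=False r=False p=True
F(X((r & p))) does not hold (no witness exists).

Answer: none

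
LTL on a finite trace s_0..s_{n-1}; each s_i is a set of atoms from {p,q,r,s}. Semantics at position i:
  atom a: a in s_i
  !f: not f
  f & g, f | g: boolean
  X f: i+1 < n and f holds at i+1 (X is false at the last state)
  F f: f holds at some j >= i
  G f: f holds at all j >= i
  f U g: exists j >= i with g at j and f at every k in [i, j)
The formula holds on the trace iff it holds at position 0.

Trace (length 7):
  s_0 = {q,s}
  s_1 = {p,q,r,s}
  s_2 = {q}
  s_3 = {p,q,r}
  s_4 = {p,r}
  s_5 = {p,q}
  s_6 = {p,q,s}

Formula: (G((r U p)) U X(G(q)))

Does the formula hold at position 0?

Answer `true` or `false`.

Answer: false

Derivation:
s_0={q,s}: (G((r U p)) U X(G(q)))=False G((r U p))=False (r U p)=False r=False p=False X(G(q))=False G(q)=False q=True
s_1={p,q,r,s}: (G((r U p)) U X(G(q)))=False G((r U p))=False (r U p)=True r=True p=True X(G(q))=False G(q)=False q=True
s_2={q}: (G((r U p)) U X(G(q)))=False G((r U p))=False (r U p)=False r=False p=False X(G(q))=False G(q)=False q=True
s_3={p,q,r}: (G((r U p)) U X(G(q)))=True G((r U p))=True (r U p)=True r=True p=True X(G(q))=False G(q)=False q=True
s_4={p,r}: (G((r U p)) U X(G(q)))=True G((r U p))=True (r U p)=True r=True p=True X(G(q))=True G(q)=False q=False
s_5={p,q}: (G((r U p)) U X(G(q)))=True G((r U p))=True (r U p)=True r=False p=True X(G(q))=True G(q)=True q=True
s_6={p,q,s}: (G((r U p)) U X(G(q)))=False G((r U p))=True (r U p)=True r=False p=True X(G(q))=False G(q)=True q=True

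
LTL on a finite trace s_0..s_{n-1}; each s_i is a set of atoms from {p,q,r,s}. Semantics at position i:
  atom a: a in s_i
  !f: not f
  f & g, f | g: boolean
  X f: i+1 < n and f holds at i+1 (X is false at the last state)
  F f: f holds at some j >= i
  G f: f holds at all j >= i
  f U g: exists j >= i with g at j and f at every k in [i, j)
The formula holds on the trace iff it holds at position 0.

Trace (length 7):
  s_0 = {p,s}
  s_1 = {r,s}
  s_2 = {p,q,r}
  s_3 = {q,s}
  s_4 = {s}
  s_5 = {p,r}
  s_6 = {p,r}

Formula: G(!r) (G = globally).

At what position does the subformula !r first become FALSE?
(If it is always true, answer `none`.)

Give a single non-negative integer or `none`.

s_0={p,s}: !r=True r=False
s_1={r,s}: !r=False r=True
s_2={p,q,r}: !r=False r=True
s_3={q,s}: !r=True r=False
s_4={s}: !r=True r=False
s_5={p,r}: !r=False r=True
s_6={p,r}: !r=False r=True
G(!r) holds globally = False
First violation at position 1.

Answer: 1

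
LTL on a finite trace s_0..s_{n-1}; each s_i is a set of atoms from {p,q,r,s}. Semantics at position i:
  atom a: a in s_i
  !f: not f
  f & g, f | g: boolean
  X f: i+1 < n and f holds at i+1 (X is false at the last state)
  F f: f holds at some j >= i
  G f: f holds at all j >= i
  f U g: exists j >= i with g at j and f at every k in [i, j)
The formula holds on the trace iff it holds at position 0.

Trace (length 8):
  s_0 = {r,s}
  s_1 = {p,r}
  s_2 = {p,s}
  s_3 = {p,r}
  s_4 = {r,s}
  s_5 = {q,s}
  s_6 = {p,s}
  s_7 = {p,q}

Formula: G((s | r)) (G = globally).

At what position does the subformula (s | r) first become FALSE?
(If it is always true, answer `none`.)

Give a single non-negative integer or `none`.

Answer: 7

Derivation:
s_0={r,s}: (s | r)=True s=True r=True
s_1={p,r}: (s | r)=True s=False r=True
s_2={p,s}: (s | r)=True s=True r=False
s_3={p,r}: (s | r)=True s=False r=True
s_4={r,s}: (s | r)=True s=True r=True
s_5={q,s}: (s | r)=True s=True r=False
s_6={p,s}: (s | r)=True s=True r=False
s_7={p,q}: (s | r)=False s=False r=False
G((s | r)) holds globally = False
First violation at position 7.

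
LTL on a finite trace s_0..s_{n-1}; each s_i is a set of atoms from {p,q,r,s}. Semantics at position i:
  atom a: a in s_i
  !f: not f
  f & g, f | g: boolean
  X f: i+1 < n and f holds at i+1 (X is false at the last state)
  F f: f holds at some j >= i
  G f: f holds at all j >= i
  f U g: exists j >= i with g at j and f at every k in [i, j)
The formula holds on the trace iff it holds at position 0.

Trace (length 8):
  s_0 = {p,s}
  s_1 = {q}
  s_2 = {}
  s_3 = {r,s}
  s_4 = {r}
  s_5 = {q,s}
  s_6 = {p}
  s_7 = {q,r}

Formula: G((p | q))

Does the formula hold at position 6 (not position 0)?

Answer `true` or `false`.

s_0={p,s}: G((p | q))=False (p | q)=True p=True q=False
s_1={q}: G((p | q))=False (p | q)=True p=False q=True
s_2={}: G((p | q))=False (p | q)=False p=False q=False
s_3={r,s}: G((p | q))=False (p | q)=False p=False q=False
s_4={r}: G((p | q))=False (p | q)=False p=False q=False
s_5={q,s}: G((p | q))=True (p | q)=True p=False q=True
s_6={p}: G((p | q))=True (p | q)=True p=True q=False
s_7={q,r}: G((p | q))=True (p | q)=True p=False q=True
Evaluating at position 6: result = True

Answer: true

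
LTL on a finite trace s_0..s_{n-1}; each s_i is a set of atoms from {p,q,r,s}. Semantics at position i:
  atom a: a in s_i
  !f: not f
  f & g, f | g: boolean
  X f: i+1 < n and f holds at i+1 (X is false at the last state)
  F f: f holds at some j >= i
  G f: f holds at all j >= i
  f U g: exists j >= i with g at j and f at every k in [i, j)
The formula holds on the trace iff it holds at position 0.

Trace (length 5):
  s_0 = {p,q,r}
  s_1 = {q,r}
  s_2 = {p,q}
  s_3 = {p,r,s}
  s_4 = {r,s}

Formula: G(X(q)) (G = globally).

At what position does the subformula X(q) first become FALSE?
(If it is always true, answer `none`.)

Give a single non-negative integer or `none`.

Answer: 2

Derivation:
s_0={p,q,r}: X(q)=True q=True
s_1={q,r}: X(q)=True q=True
s_2={p,q}: X(q)=False q=True
s_3={p,r,s}: X(q)=False q=False
s_4={r,s}: X(q)=False q=False
G(X(q)) holds globally = False
First violation at position 2.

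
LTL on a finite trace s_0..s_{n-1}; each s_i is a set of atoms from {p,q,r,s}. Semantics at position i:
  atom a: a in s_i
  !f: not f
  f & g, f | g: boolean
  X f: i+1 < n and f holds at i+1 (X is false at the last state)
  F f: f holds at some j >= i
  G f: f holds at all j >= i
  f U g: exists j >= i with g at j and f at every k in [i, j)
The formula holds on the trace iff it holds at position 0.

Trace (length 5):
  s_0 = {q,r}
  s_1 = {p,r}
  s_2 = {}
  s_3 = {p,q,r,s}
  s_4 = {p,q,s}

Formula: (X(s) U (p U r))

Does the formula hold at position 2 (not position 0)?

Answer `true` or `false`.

Answer: true

Derivation:
s_0={q,r}: (X(s) U (p U r))=True X(s)=False s=False (p U r)=True p=False r=True
s_1={p,r}: (X(s) U (p U r))=True X(s)=False s=False (p U r)=True p=True r=True
s_2={}: (X(s) U (p U r))=True X(s)=True s=False (p U r)=False p=False r=False
s_3={p,q,r,s}: (X(s) U (p U r))=True X(s)=True s=True (p U r)=True p=True r=True
s_4={p,q,s}: (X(s) U (p U r))=False X(s)=False s=True (p U r)=False p=True r=False
Evaluating at position 2: result = True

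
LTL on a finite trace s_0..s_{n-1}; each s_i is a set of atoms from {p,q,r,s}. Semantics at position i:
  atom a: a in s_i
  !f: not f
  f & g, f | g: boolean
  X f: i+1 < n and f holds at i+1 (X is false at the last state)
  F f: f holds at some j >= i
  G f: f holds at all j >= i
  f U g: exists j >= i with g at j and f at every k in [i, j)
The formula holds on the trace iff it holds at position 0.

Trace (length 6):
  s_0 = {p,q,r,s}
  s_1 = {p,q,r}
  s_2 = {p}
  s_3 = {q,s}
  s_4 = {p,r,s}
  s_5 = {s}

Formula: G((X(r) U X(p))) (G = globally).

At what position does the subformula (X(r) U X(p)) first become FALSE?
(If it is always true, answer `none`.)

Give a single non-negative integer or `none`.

s_0={p,q,r,s}: (X(r) U X(p))=True X(r)=True r=True X(p)=True p=True
s_1={p,q,r}: (X(r) U X(p))=True X(r)=False r=True X(p)=True p=True
s_2={p}: (X(r) U X(p))=False X(r)=False r=False X(p)=False p=True
s_3={q,s}: (X(r) U X(p))=True X(r)=True r=False X(p)=True p=False
s_4={p,r,s}: (X(r) U X(p))=False X(r)=False r=True X(p)=False p=True
s_5={s}: (X(r) U X(p))=False X(r)=False r=False X(p)=False p=False
G((X(r) U X(p))) holds globally = False
First violation at position 2.

Answer: 2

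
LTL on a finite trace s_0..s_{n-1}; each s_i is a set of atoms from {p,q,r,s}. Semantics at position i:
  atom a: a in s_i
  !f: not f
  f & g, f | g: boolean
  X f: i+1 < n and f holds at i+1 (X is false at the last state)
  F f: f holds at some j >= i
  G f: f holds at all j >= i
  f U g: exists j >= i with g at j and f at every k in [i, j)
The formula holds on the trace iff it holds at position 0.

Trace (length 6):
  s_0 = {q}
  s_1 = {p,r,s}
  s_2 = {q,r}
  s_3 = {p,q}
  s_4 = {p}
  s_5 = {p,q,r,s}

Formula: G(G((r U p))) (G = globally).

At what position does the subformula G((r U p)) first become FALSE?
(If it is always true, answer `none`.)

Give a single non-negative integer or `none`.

Answer: 0

Derivation:
s_0={q}: G((r U p))=False (r U p)=False r=False p=False
s_1={p,r,s}: G((r U p))=True (r U p)=True r=True p=True
s_2={q,r}: G((r U p))=True (r U p)=True r=True p=False
s_3={p,q}: G((r U p))=True (r U p)=True r=False p=True
s_4={p}: G((r U p))=True (r U p)=True r=False p=True
s_5={p,q,r,s}: G((r U p))=True (r U p)=True r=True p=True
G(G((r U p))) holds globally = False
First violation at position 0.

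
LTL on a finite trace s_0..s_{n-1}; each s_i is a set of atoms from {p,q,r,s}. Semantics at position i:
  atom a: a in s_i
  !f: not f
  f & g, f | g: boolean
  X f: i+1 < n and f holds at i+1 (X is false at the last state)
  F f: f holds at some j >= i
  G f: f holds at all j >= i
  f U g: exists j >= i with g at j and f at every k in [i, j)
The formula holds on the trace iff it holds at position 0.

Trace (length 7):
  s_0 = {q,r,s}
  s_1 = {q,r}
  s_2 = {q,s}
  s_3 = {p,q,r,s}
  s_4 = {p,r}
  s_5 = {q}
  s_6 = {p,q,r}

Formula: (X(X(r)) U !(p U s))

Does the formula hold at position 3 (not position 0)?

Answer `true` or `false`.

Answer: false

Derivation:
s_0={q,r,s}: (X(X(r)) U !(p U s))=False X(X(r))=False X(r)=True r=True !(p U s)=False (p U s)=True p=False s=True
s_1={q,r}: (X(X(r)) U !(p U s))=True X(X(r))=True X(r)=False r=True !(p U s)=True (p U s)=False p=False s=False
s_2={q,s}: (X(X(r)) U !(p U s))=False X(X(r))=True X(r)=True r=False !(p U s)=False (p U s)=True p=False s=True
s_3={p,q,r,s}: (X(X(r)) U !(p U s))=False X(X(r))=False X(r)=True r=True !(p U s)=False (p U s)=True p=True s=True
s_4={p,r}: (X(X(r)) U !(p U s))=True X(X(r))=True X(r)=False r=True !(p U s)=True (p U s)=False p=True s=False
s_5={q}: (X(X(r)) U !(p U s))=True X(X(r))=False X(r)=True r=False !(p U s)=True (p U s)=False p=False s=False
s_6={p,q,r}: (X(X(r)) U !(p U s))=True X(X(r))=False X(r)=False r=True !(p U s)=True (p U s)=False p=True s=False
Evaluating at position 3: result = False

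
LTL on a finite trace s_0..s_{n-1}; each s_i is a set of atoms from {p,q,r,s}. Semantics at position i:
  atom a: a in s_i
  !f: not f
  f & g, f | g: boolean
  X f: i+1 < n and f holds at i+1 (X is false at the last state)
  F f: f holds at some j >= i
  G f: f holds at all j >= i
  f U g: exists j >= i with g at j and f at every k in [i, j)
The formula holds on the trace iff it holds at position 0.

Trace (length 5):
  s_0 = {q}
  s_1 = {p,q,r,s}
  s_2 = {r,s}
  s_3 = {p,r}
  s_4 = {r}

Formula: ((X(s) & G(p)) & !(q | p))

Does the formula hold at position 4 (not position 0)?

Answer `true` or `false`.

s_0={q}: ((X(s) & G(p)) & !(q | p))=False (X(s) & G(p))=False X(s)=True s=False G(p)=False p=False !(q | p)=False (q | p)=True q=True
s_1={p,q,r,s}: ((X(s) & G(p)) & !(q | p))=False (X(s) & G(p))=False X(s)=True s=True G(p)=False p=True !(q | p)=False (q | p)=True q=True
s_2={r,s}: ((X(s) & G(p)) & !(q | p))=False (X(s) & G(p))=False X(s)=False s=True G(p)=False p=False !(q | p)=True (q | p)=False q=False
s_3={p,r}: ((X(s) & G(p)) & !(q | p))=False (X(s) & G(p))=False X(s)=False s=False G(p)=False p=True !(q | p)=False (q | p)=True q=False
s_4={r}: ((X(s) & G(p)) & !(q | p))=False (X(s) & G(p))=False X(s)=False s=False G(p)=False p=False !(q | p)=True (q | p)=False q=False
Evaluating at position 4: result = False

Answer: false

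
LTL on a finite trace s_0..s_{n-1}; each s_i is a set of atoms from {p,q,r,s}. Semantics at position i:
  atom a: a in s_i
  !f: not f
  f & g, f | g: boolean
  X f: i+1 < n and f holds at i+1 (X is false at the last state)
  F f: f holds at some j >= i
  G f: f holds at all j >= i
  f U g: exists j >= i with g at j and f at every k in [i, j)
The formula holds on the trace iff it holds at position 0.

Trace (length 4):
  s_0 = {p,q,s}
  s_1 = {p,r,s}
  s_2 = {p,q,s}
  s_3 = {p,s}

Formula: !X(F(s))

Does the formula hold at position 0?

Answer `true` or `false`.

Answer: false

Derivation:
s_0={p,q,s}: !X(F(s))=False X(F(s))=True F(s)=True s=True
s_1={p,r,s}: !X(F(s))=False X(F(s))=True F(s)=True s=True
s_2={p,q,s}: !X(F(s))=False X(F(s))=True F(s)=True s=True
s_3={p,s}: !X(F(s))=True X(F(s))=False F(s)=True s=True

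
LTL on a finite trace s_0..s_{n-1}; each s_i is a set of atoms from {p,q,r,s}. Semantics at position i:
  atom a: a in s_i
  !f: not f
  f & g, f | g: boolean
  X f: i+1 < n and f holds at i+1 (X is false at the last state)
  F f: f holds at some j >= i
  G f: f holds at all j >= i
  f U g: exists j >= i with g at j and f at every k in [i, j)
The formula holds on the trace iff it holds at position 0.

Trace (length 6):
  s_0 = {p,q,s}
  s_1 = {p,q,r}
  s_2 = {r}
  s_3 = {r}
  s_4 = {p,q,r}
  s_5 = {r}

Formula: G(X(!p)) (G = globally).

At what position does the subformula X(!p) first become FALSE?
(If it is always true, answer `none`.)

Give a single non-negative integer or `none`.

Answer: 0

Derivation:
s_0={p,q,s}: X(!p)=False !p=False p=True
s_1={p,q,r}: X(!p)=True !p=False p=True
s_2={r}: X(!p)=True !p=True p=False
s_3={r}: X(!p)=False !p=True p=False
s_4={p,q,r}: X(!p)=True !p=False p=True
s_5={r}: X(!p)=False !p=True p=False
G(X(!p)) holds globally = False
First violation at position 0.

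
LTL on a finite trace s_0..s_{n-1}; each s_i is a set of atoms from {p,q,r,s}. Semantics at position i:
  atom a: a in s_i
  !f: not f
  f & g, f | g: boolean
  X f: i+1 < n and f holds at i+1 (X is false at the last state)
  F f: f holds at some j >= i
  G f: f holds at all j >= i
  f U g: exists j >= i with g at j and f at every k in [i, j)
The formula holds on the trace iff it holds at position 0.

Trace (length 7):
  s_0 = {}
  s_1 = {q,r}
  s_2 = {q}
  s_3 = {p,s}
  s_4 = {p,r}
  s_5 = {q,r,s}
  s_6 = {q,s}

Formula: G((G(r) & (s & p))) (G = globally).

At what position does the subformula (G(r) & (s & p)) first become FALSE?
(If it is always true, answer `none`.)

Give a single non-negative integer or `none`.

s_0={}: (G(r) & (s & p))=False G(r)=False r=False (s & p)=False s=False p=False
s_1={q,r}: (G(r) & (s & p))=False G(r)=False r=True (s & p)=False s=False p=False
s_2={q}: (G(r) & (s & p))=False G(r)=False r=False (s & p)=False s=False p=False
s_3={p,s}: (G(r) & (s & p))=False G(r)=False r=False (s & p)=True s=True p=True
s_4={p,r}: (G(r) & (s & p))=False G(r)=False r=True (s & p)=False s=False p=True
s_5={q,r,s}: (G(r) & (s & p))=False G(r)=False r=True (s & p)=False s=True p=False
s_6={q,s}: (G(r) & (s & p))=False G(r)=False r=False (s & p)=False s=True p=False
G((G(r) & (s & p))) holds globally = False
First violation at position 0.

Answer: 0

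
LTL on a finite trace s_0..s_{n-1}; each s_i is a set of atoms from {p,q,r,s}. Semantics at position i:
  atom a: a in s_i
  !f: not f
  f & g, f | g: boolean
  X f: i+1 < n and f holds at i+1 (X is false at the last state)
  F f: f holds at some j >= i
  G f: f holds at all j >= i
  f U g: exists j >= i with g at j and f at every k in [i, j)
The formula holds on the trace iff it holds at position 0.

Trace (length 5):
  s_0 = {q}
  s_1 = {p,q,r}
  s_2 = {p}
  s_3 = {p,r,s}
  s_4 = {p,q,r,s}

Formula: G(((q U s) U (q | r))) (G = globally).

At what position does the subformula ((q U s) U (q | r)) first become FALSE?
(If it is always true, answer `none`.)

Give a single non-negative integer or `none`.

s_0={q}: ((q U s) U (q | r))=True (q U s)=False q=True s=False (q | r)=True r=False
s_1={p,q,r}: ((q U s) U (q | r))=True (q U s)=False q=True s=False (q | r)=True r=True
s_2={p}: ((q U s) U (q | r))=False (q U s)=False q=False s=False (q | r)=False r=False
s_3={p,r,s}: ((q U s) U (q | r))=True (q U s)=True q=False s=True (q | r)=True r=True
s_4={p,q,r,s}: ((q U s) U (q | r))=True (q U s)=True q=True s=True (q | r)=True r=True
G(((q U s) U (q | r))) holds globally = False
First violation at position 2.

Answer: 2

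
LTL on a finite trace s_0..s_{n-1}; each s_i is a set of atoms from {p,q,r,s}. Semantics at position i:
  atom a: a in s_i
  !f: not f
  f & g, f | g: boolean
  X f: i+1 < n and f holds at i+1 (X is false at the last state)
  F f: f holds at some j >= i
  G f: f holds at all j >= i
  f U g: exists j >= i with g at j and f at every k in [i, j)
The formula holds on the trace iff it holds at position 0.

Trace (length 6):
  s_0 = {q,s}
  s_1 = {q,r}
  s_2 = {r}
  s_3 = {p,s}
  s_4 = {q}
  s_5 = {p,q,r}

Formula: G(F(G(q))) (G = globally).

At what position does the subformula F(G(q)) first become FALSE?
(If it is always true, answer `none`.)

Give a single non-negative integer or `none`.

s_0={q,s}: F(G(q))=True G(q)=False q=True
s_1={q,r}: F(G(q))=True G(q)=False q=True
s_2={r}: F(G(q))=True G(q)=False q=False
s_3={p,s}: F(G(q))=True G(q)=False q=False
s_4={q}: F(G(q))=True G(q)=True q=True
s_5={p,q,r}: F(G(q))=True G(q)=True q=True
G(F(G(q))) holds globally = True
No violation — formula holds at every position.

Answer: none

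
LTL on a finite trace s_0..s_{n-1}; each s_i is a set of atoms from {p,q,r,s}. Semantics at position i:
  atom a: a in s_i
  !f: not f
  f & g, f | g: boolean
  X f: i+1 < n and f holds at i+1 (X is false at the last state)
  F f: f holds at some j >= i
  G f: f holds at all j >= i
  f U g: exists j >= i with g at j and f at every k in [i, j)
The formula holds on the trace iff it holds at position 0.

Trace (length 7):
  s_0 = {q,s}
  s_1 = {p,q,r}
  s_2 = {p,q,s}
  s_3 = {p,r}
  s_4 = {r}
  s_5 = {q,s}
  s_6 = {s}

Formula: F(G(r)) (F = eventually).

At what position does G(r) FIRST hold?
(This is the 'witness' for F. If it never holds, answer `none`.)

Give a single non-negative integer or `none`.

Answer: none

Derivation:
s_0={q,s}: G(r)=False r=False
s_1={p,q,r}: G(r)=False r=True
s_2={p,q,s}: G(r)=False r=False
s_3={p,r}: G(r)=False r=True
s_4={r}: G(r)=False r=True
s_5={q,s}: G(r)=False r=False
s_6={s}: G(r)=False r=False
F(G(r)) does not hold (no witness exists).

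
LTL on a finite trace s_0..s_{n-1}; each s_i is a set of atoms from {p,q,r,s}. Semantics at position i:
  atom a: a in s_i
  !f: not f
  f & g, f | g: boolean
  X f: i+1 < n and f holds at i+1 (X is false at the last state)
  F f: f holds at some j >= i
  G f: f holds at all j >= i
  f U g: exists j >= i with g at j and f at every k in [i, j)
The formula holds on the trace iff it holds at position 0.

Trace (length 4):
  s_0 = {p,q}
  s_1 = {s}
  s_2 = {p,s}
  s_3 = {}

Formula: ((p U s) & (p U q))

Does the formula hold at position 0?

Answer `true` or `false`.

Answer: true

Derivation:
s_0={p,q}: ((p U s) & (p U q))=True (p U s)=True p=True s=False (p U q)=True q=True
s_1={s}: ((p U s) & (p U q))=False (p U s)=True p=False s=True (p U q)=False q=False
s_2={p,s}: ((p U s) & (p U q))=False (p U s)=True p=True s=True (p U q)=False q=False
s_3={}: ((p U s) & (p U q))=False (p U s)=False p=False s=False (p U q)=False q=False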